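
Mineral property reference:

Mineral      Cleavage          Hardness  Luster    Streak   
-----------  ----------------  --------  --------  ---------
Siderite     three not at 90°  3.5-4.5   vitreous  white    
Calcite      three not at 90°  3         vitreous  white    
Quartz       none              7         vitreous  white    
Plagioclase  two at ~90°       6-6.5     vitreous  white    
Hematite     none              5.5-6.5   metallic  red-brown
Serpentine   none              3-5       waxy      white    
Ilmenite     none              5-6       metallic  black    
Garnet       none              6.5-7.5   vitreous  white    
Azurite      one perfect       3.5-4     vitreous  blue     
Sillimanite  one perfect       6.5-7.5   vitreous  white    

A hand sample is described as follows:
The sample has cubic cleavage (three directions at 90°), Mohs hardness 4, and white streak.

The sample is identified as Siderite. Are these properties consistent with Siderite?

Cubic cleavage (three directions at 90°) — Siderite has cleavage three not at 90°; which does not match.
Mohs hardness 4 — matches Siderite (hardness 3.5-4.5).
White streak — matches Siderite (white streak).
Cleavage alone is enough to reject Siderite.

Inconsistent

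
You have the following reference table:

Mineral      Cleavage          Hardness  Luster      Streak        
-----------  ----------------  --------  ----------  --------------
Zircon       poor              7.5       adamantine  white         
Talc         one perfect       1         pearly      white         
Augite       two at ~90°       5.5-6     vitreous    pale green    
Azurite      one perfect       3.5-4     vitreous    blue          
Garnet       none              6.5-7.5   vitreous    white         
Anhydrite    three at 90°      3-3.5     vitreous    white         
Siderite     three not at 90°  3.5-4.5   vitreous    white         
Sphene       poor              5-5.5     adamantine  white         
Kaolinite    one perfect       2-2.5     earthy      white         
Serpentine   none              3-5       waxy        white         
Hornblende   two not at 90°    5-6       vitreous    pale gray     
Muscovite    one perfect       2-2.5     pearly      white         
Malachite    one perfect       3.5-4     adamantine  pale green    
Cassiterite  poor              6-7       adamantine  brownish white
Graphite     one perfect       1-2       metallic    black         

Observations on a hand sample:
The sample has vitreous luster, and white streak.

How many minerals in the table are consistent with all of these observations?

3

Vitreous luster: Augite, Azurite, Garnet, Anhydrite, Siderite, Hornblende remain.
White streak excludes Augite, Azurite, Hornblende.
The minerals that satisfy all observations are Anhydrite, Garnet, Siderite.
That is 3 minerals.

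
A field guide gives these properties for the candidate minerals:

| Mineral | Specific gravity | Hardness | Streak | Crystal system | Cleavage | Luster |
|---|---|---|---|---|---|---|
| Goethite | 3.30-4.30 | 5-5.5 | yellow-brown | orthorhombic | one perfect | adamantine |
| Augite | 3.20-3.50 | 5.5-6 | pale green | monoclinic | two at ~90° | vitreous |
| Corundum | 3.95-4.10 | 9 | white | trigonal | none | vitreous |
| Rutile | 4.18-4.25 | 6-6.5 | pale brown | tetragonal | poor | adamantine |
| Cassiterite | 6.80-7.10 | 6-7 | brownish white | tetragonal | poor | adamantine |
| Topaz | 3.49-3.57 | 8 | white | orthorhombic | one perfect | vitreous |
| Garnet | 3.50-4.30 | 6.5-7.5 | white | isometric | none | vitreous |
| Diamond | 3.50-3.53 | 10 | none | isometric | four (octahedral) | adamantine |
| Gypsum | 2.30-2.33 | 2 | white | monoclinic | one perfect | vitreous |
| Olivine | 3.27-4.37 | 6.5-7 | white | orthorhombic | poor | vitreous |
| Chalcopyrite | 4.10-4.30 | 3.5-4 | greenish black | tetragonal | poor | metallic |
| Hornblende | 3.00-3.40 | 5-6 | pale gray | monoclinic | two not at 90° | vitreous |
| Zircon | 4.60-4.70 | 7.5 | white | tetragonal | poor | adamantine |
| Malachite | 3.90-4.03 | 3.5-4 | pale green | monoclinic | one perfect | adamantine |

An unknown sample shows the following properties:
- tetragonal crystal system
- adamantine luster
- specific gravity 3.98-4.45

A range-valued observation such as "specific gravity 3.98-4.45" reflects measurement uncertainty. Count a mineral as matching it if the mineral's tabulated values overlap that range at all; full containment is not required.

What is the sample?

Rutile

Tetragonal crystal system: narrows the field to Rutile, Cassiterite, Chalcopyrite, Zircon.
Adamantine luster eliminates Chalcopyrite.
Specific gravity 3.98-4.45: narrows the field to Rutile.
Rutile is the sole remaining match.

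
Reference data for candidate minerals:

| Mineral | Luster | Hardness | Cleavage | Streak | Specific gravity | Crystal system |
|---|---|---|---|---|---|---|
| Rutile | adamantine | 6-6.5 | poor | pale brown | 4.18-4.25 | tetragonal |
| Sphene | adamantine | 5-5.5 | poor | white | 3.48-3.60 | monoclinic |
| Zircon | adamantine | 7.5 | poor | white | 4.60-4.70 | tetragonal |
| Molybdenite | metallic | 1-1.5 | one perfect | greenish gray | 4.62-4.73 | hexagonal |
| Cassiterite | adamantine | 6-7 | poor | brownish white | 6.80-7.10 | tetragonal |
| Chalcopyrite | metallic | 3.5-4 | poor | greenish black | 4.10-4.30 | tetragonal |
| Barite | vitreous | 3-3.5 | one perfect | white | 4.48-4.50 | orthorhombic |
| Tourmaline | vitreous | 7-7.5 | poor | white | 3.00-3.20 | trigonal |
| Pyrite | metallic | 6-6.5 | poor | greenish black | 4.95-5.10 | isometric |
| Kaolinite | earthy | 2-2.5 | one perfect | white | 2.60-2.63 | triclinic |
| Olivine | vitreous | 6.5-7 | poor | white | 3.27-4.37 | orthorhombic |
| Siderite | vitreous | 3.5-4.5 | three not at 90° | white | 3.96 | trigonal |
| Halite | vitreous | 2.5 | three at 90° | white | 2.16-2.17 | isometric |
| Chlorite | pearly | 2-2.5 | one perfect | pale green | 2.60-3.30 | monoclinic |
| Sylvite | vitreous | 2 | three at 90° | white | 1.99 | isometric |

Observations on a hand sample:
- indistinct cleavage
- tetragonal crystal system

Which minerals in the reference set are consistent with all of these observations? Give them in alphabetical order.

Cassiterite, Chalcopyrite, Rutile, Zircon

Indistinct cleavage: leaves Rutile, Sphene, Zircon, Cassiterite, Chalcopyrite, Tourmaline, Pyrite, Olivine.
Tetragonal crystal system eliminates Sphene, Tourmaline, Pyrite, Olivine.
The minerals that satisfy all observations are Cassiterite, Chalcopyrite, Rutile, Zircon.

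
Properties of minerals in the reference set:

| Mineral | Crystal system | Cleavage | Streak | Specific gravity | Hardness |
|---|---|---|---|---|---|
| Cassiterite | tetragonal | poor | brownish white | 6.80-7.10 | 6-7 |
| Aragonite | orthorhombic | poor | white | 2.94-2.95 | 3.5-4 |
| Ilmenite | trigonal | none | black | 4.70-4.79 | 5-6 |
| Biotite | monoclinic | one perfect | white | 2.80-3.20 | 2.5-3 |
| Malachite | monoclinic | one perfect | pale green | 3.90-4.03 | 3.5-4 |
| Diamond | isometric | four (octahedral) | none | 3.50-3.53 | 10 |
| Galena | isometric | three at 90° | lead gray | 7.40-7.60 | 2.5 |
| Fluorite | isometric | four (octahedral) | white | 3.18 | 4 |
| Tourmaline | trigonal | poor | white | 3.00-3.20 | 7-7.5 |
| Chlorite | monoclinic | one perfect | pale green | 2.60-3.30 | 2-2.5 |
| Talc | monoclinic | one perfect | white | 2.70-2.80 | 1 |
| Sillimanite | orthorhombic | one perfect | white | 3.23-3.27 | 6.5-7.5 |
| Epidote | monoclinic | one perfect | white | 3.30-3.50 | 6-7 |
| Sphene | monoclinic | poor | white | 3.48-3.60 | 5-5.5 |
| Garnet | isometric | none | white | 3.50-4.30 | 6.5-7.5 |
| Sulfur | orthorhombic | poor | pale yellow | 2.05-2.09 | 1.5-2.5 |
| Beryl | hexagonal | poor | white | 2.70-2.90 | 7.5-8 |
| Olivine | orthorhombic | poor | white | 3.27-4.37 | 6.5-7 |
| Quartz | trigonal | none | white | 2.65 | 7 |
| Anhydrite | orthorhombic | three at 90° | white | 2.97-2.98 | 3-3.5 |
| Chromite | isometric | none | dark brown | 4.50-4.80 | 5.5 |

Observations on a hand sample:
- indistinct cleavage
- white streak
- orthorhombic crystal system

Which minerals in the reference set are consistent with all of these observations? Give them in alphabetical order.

Aragonite, Olivine

Indistinct cleavage: only Cassiterite, Aragonite, Tourmaline, Sphene, Sulfur, Beryl, Olivine remain.
White streak is inconsistent with Cassiterite, Sulfur.
Orthorhombic crystal system: narrows the field to Aragonite, Olivine.
Remaining candidates: Aragonite, Olivine.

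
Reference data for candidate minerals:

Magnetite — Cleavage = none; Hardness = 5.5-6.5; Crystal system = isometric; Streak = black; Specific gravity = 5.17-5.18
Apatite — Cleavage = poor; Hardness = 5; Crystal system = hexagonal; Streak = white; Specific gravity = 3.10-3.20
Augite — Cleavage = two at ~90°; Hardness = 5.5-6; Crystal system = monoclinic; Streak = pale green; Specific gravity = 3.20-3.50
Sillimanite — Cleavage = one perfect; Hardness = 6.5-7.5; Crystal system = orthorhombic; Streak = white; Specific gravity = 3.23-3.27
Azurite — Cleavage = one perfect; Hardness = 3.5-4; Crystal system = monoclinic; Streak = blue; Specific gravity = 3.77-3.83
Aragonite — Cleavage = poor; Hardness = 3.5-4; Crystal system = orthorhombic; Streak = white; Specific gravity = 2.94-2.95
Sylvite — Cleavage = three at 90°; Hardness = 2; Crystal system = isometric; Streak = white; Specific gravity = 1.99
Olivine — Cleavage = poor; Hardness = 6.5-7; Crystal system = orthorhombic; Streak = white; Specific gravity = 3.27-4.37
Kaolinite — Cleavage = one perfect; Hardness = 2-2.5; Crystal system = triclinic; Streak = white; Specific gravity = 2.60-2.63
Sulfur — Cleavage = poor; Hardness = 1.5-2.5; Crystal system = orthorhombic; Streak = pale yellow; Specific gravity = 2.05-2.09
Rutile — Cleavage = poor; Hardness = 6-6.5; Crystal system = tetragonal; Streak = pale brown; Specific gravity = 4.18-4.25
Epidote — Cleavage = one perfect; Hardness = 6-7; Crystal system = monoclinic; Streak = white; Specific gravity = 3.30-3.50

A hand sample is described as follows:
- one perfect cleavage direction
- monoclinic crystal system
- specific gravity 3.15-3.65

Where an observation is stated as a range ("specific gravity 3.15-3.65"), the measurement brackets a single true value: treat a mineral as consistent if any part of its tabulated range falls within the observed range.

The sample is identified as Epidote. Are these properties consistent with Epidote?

Yes

One perfect cleavage direction — agrees with Epidote (cleavage one perfect).
Monoclinic crystal system — agrees with Epidote (monoclinic system).
Specific gravity 3.15-3.65 — agrees with Epidote (SG 3.30-3.50).
All observations are consistent with the tabulated values for Epidote.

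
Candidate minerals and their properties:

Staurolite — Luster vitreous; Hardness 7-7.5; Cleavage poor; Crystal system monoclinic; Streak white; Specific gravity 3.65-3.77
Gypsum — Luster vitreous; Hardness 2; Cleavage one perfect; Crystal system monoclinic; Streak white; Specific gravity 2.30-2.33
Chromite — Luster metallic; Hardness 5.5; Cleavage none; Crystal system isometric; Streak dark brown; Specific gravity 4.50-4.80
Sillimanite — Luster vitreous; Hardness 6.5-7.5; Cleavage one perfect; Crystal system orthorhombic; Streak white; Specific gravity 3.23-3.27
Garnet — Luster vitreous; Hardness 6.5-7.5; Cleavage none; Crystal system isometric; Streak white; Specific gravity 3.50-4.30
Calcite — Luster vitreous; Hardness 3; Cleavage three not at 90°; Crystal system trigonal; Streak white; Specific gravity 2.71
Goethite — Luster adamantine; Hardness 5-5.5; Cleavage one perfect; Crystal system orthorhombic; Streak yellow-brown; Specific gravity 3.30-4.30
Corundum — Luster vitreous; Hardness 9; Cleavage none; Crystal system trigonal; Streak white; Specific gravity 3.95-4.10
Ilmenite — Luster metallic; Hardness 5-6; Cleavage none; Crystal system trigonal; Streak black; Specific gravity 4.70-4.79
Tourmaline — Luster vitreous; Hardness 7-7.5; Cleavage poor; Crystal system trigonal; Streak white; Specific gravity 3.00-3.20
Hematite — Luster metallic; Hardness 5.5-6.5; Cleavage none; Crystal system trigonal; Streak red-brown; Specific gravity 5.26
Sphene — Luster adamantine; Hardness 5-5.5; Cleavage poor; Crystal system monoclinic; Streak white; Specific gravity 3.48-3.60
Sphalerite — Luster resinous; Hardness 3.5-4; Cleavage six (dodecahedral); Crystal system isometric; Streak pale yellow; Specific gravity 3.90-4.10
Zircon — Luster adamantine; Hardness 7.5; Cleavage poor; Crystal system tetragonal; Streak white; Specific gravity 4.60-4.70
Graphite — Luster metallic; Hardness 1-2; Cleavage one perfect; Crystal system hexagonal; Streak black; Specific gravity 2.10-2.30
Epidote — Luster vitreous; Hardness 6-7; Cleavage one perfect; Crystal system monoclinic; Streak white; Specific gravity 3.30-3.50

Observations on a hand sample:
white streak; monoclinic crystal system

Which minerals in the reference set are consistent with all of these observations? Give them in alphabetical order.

White streak is inconsistent with Chromite, Goethite, Ilmenite, Hematite, Sphalerite, Graphite.
Monoclinic crystal system: leaves Staurolite, Gypsum, Sphene, Epidote.
The minerals that satisfy all observations are Epidote, Gypsum, Sphene, Staurolite.

Epidote, Gypsum, Sphene, Staurolite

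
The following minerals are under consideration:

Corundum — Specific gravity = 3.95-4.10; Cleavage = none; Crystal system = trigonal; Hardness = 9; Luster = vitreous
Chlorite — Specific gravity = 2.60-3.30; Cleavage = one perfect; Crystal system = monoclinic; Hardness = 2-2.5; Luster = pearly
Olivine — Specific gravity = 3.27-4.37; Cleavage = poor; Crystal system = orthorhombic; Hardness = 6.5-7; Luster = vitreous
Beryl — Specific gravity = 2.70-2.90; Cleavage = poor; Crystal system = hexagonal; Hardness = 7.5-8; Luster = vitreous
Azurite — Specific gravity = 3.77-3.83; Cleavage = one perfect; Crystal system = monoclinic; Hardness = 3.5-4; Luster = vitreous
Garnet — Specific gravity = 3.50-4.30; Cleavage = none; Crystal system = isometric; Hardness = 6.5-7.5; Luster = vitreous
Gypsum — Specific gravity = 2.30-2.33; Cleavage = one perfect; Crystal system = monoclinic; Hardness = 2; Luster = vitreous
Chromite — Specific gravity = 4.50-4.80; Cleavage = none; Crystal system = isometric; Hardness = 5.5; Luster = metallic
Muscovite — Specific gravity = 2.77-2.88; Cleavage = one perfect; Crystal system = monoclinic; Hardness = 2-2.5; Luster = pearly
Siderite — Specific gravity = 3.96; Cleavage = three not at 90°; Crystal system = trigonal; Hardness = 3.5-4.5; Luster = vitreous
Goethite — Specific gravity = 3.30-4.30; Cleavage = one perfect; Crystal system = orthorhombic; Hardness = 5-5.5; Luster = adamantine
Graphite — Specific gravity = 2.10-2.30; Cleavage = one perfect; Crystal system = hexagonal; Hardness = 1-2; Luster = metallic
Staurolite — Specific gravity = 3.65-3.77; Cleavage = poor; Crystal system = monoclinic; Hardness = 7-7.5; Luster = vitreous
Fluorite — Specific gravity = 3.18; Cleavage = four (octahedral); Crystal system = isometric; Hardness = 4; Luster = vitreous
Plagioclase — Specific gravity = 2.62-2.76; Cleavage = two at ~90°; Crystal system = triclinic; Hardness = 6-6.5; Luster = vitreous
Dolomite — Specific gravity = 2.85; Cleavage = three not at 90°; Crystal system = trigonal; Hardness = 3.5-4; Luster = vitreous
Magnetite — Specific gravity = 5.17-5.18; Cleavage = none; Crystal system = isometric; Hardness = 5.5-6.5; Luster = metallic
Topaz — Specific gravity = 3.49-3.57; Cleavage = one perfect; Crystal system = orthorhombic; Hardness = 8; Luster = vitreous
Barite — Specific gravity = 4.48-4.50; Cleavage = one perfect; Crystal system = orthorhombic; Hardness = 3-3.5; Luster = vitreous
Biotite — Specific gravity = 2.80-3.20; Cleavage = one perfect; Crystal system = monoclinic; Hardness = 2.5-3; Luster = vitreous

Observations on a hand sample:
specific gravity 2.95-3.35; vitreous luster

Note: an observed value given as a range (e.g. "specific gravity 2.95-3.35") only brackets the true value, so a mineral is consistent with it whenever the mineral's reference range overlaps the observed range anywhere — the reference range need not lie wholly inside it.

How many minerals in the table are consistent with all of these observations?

Specific gravity 2.95-3.35 — leaves Chlorite, Olivine, Goethite, Fluorite, Biotite.
Vitreous luster excludes Chlorite, Goethite.
Consistent with every observation: Biotite, Fluorite, Olivine.
That is 3 minerals.

3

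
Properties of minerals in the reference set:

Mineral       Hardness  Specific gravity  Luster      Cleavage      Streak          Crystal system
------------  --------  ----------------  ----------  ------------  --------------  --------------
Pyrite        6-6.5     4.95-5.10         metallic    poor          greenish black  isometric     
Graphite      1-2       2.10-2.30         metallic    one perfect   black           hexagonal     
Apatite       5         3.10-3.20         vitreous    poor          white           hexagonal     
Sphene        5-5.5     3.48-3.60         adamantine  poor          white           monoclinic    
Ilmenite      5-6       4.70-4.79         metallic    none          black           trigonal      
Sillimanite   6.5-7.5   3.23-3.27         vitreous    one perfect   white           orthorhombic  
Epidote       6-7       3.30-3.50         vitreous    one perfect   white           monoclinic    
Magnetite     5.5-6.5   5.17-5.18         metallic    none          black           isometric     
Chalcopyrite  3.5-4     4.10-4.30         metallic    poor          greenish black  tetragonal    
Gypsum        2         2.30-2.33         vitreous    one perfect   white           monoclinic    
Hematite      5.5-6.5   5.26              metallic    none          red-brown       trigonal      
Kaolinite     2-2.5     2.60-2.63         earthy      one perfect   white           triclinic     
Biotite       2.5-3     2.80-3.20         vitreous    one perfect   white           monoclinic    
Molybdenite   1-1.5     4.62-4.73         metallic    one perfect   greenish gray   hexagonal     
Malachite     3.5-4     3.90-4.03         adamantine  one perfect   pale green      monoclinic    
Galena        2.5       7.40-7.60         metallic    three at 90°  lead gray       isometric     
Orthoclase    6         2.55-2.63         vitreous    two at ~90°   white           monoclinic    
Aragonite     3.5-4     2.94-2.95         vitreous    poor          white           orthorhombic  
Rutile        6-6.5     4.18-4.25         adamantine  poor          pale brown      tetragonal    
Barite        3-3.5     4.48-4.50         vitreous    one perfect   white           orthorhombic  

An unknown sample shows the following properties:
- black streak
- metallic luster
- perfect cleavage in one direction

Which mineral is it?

Black streak: Graphite, Ilmenite, Magnetite remain.
Metallic luster: all remaining candidates fit.
Perfect cleavage in one direction: only Graphite remains.
Only Graphite satisfies all observations.

Graphite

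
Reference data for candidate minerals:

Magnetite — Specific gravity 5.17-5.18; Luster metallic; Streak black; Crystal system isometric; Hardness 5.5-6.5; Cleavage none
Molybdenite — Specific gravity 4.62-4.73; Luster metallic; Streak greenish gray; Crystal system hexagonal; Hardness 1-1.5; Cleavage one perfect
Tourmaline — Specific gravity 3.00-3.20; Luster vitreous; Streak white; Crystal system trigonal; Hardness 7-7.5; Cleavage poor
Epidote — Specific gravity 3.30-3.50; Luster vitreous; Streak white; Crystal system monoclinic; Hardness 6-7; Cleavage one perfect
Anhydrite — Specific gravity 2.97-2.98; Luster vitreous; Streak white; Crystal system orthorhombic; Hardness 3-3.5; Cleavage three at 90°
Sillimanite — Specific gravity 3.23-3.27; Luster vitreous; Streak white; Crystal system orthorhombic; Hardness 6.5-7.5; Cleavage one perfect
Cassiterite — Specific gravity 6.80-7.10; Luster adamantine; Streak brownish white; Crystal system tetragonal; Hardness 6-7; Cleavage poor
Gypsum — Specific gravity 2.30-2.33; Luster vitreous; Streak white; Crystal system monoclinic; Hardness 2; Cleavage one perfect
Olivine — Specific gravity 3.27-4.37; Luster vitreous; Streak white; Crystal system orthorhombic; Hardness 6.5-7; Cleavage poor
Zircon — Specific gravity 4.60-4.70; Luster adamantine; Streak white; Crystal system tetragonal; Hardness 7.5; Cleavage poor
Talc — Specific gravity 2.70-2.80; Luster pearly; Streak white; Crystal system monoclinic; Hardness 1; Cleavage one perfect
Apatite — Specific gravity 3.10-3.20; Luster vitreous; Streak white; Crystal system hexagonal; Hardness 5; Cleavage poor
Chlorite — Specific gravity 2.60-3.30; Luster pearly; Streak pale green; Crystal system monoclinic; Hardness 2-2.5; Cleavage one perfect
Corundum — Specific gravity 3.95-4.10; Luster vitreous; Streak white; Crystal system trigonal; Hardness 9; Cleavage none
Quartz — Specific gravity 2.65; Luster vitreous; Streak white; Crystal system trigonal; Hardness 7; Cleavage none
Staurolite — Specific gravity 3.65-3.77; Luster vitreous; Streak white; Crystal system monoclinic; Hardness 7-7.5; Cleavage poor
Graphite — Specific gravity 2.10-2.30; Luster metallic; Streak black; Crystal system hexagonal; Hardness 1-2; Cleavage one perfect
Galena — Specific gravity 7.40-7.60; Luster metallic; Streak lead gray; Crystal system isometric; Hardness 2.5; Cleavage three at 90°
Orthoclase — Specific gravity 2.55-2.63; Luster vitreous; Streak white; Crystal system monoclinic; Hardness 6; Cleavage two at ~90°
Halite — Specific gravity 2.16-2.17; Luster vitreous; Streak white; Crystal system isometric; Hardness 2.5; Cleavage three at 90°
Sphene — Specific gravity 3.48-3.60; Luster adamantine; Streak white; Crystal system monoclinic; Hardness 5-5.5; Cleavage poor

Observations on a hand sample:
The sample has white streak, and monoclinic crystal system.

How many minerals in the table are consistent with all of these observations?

White streak excludes Magnetite, Molybdenite, Cassiterite, Chlorite, Graphite, Galena.
Monoclinic crystal system — only Epidote, Gypsum, Talc, Staurolite, Orthoclase, Sphene remain.
Remaining candidates: Epidote, Gypsum, Orthoclase, Sphene, Staurolite, Talc.
That is 6 minerals.

6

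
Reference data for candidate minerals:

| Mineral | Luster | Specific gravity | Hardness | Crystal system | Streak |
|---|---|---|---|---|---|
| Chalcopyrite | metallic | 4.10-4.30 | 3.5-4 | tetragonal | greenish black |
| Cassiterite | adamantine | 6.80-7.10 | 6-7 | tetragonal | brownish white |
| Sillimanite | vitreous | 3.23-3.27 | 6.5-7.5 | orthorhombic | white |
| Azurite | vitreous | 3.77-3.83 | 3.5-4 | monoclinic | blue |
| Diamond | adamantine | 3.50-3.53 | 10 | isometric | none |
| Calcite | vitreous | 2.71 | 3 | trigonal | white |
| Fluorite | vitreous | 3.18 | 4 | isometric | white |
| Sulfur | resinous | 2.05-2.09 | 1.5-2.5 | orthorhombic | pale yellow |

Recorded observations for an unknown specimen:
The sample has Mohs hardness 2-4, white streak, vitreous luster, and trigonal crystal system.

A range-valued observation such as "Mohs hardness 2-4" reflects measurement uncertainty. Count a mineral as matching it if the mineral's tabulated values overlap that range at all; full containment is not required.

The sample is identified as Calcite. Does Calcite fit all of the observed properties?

Consistent

Mohs hardness 2-4 — matches Calcite (hardness 3).
White streak — matches Calcite (white streak).
Vitreous luster — matches Calcite (vitreous luster).
Trigonal crystal system — matches Calcite (trigonal system).
Every observed property is compatible with the reference values for Calcite.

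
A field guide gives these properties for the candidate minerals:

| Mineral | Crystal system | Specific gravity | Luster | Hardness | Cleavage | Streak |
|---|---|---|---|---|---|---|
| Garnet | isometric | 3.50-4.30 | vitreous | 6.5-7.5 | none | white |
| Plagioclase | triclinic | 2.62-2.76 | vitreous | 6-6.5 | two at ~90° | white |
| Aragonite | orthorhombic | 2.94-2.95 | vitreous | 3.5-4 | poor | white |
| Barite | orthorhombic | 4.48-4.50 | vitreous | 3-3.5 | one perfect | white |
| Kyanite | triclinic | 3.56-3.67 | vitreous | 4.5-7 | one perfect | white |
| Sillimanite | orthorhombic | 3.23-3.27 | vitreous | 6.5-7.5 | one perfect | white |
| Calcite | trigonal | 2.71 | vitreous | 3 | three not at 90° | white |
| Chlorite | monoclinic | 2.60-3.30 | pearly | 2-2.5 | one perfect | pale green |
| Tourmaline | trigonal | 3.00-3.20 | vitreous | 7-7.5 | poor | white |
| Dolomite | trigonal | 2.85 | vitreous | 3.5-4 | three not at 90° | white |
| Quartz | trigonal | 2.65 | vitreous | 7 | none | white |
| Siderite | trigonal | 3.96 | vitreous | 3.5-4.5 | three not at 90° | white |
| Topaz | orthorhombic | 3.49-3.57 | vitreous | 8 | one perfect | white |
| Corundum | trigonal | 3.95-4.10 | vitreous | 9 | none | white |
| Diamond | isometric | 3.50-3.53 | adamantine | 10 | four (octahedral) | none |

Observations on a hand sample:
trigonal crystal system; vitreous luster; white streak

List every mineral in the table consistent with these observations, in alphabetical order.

Trigonal crystal system — only Calcite, Tourmaline, Dolomite, Quartz, Siderite, Corundum remain.
Vitreous luster — consistent with all remaining minerals.
White streak — consistent with all remaining minerals.
The minerals that satisfy all observations are Calcite, Corundum, Dolomite, Quartz, Siderite, Tourmaline.

Calcite, Corundum, Dolomite, Quartz, Siderite, Tourmaline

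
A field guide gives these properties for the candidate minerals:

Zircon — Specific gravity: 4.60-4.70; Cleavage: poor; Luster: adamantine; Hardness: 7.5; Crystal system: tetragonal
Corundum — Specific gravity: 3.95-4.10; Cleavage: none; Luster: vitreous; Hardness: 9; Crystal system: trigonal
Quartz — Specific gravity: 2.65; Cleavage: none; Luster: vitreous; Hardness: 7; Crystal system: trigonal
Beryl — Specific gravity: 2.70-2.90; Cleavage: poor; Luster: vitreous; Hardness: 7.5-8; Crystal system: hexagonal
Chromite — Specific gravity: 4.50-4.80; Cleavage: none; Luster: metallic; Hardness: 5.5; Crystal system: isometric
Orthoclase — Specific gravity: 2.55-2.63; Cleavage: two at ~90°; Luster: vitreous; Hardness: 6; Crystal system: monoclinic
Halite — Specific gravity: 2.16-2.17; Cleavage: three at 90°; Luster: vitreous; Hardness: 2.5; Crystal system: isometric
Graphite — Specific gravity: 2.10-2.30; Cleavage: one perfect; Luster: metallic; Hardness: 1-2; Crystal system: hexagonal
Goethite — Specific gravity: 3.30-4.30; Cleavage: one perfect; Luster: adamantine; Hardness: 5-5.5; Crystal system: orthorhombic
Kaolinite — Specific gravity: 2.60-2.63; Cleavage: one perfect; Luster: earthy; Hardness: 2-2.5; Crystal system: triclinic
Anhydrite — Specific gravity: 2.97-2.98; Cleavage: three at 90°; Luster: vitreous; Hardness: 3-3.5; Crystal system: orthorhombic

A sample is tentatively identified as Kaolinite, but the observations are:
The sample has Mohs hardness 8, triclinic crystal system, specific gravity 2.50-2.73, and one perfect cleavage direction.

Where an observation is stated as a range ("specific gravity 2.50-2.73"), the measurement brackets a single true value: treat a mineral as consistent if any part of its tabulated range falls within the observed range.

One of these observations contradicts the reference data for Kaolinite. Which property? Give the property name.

Mohs hardness 8: Kaolinite has hardness 2-2.5 — outside the reference range.
Triclinic crystal system: Kaolinite has triclinic system — consistent.
Specific gravity 2.50-2.73: Kaolinite has SG 2.60-2.63 — consistent.
One perfect cleavage direction: Kaolinite has cleavage one perfect — consistent.
Only the hardness is inconsistent.

hardness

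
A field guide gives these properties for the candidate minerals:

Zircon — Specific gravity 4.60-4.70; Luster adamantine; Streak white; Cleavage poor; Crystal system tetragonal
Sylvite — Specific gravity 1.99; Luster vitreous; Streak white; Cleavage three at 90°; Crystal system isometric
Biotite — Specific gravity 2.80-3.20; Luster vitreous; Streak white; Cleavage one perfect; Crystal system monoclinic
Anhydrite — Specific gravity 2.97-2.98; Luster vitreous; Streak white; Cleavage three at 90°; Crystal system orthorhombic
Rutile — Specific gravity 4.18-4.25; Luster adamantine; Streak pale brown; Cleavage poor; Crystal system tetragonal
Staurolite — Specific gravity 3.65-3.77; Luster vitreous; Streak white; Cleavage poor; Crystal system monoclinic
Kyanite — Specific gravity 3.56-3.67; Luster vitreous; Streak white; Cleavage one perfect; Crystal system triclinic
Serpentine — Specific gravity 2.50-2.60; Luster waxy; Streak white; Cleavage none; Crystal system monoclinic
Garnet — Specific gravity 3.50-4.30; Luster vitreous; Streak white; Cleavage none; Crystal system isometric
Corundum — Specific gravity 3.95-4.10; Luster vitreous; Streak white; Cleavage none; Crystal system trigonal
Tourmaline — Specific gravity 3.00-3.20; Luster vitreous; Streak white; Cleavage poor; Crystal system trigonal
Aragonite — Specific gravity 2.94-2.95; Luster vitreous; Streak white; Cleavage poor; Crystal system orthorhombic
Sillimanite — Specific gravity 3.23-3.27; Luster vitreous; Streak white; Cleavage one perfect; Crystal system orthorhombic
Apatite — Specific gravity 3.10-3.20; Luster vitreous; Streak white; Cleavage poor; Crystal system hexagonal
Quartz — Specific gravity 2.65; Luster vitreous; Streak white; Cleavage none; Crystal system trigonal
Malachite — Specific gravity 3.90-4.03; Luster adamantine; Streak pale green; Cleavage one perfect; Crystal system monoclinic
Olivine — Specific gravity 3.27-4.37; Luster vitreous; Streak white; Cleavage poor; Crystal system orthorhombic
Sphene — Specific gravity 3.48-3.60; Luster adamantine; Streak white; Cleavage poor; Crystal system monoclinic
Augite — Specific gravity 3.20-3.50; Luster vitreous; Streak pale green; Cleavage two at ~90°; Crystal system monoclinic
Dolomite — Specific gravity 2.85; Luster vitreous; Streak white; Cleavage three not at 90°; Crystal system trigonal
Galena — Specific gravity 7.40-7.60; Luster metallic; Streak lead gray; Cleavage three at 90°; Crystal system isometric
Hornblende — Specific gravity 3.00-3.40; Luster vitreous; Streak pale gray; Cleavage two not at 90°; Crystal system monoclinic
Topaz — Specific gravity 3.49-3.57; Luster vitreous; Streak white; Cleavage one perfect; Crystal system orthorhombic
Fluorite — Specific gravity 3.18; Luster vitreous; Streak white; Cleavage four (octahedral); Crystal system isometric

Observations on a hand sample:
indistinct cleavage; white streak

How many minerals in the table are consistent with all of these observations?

7

Indistinct cleavage: only Zircon, Rutile, Staurolite, Tourmaline, Aragonite, Apatite, Olivine, Sphene remain.
White streak eliminates Rutile.
Consistent with every observation: Apatite, Aragonite, Olivine, Sphene, Staurolite, Tourmaline, Zircon.
That is 7 minerals.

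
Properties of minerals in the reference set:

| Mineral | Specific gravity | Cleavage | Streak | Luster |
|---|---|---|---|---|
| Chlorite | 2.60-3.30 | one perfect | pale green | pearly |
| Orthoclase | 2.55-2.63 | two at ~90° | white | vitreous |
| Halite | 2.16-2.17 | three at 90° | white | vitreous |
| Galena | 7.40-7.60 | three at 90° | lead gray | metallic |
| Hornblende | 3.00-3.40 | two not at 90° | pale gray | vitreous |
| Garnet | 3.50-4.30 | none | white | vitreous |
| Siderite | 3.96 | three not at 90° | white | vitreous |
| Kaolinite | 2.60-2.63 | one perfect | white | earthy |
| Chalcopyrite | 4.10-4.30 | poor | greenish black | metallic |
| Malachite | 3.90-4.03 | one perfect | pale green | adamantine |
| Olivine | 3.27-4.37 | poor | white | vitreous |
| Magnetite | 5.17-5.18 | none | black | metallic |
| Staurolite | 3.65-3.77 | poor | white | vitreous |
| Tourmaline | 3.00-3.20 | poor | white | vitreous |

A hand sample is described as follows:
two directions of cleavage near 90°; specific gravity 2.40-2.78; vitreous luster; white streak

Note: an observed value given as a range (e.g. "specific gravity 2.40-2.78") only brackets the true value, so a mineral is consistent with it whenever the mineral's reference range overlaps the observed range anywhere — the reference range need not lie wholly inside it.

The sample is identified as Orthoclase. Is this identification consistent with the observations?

Yes

Two directions of cleavage near 90° — is consistent with Orthoclase (cleavage two at ~90°).
Specific gravity 2.40-2.78 — is consistent with Orthoclase (SG 2.55-2.63).
Vitreous luster — is consistent with Orthoclase (vitreous luster).
White streak — is consistent with Orthoclase (white streak).
Nothing contradicts Orthoclase.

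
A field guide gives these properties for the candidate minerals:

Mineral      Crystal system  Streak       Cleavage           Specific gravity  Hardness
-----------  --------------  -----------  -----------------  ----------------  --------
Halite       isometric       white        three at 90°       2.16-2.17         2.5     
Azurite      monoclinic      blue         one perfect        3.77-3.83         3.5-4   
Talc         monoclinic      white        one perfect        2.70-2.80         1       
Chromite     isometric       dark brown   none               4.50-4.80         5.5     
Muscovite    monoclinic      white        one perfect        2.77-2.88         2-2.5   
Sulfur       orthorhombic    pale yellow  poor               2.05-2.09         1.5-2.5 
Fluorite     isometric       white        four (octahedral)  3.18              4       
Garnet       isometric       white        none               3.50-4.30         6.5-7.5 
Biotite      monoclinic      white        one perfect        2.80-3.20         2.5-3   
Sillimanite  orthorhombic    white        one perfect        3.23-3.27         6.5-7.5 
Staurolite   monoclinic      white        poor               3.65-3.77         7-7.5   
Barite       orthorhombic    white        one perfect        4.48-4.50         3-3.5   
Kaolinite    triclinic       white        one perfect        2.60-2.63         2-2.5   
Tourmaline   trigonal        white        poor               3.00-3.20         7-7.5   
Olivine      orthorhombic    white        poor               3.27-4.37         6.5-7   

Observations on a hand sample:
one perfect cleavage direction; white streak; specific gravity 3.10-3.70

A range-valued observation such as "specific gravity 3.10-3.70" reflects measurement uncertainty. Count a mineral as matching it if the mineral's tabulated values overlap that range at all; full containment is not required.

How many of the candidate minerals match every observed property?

One perfect cleavage direction — Azurite, Talc, Muscovite, Biotite, Sillimanite, Barite, Kaolinite remain.
White streak is inconsistent with Azurite.
Specific gravity 3.10-3.70 — Biotite, Sillimanite remain.
The minerals that satisfy all observations are Biotite, Sillimanite.
That is 2 minerals.

2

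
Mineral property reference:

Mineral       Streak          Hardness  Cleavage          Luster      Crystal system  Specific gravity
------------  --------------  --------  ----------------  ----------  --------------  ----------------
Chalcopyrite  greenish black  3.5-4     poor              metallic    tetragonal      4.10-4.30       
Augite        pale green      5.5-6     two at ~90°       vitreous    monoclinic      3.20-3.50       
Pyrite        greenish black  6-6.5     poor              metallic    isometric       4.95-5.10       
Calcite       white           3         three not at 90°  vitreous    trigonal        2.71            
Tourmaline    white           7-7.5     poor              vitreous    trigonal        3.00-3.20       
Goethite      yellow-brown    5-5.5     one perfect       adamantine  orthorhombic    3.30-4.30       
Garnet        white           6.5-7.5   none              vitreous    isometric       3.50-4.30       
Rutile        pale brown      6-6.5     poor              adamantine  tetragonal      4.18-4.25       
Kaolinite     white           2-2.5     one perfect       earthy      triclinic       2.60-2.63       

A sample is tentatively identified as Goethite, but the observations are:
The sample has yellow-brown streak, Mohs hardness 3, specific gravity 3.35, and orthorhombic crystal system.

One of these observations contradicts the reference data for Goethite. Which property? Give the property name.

hardness

Yellow-brown streak: Goethite has yellow-brown streak — within range.
Mohs hardness 3: Goethite has hardness 5-5.5 — outside the reference range.
Specific gravity 3.35: Goethite has SG 3.30-4.30 — within range.
Orthorhombic crystal system: Goethite has orthorhombic system — within range.
Everything matches except the hardness.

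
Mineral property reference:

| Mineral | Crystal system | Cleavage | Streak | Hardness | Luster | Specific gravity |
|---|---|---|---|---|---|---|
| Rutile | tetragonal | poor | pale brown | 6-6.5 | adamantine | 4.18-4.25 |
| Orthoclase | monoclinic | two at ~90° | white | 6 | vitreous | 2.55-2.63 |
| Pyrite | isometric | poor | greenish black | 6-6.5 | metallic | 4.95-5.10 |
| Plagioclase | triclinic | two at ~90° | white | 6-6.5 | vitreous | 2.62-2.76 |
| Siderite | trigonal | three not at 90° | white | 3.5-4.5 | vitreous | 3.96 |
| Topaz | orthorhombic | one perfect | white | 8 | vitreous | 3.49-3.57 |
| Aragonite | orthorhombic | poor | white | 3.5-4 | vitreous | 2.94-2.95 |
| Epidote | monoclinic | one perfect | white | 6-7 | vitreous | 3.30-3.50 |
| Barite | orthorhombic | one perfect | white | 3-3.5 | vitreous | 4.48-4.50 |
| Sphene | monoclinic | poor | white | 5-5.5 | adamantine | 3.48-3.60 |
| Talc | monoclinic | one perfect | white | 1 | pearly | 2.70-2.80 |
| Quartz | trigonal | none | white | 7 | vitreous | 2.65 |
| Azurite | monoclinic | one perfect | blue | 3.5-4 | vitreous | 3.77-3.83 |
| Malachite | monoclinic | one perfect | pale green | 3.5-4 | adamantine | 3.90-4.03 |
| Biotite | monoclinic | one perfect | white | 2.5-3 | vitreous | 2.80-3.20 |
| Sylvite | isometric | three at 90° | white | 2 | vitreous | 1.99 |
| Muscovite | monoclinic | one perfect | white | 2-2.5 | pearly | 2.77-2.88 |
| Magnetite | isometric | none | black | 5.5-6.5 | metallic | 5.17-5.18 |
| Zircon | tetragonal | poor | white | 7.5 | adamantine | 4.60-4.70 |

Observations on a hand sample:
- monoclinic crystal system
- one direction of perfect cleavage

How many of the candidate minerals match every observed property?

6

Monoclinic crystal system: leaves Orthoclase, Epidote, Sphene, Talc, Azurite, Malachite, Biotite, Muscovite.
One direction of perfect cleavage rules out Orthoclase, Sphene.
Remaining candidates: Azurite, Biotite, Epidote, Malachite, Muscovite, Talc.
That is 6 minerals.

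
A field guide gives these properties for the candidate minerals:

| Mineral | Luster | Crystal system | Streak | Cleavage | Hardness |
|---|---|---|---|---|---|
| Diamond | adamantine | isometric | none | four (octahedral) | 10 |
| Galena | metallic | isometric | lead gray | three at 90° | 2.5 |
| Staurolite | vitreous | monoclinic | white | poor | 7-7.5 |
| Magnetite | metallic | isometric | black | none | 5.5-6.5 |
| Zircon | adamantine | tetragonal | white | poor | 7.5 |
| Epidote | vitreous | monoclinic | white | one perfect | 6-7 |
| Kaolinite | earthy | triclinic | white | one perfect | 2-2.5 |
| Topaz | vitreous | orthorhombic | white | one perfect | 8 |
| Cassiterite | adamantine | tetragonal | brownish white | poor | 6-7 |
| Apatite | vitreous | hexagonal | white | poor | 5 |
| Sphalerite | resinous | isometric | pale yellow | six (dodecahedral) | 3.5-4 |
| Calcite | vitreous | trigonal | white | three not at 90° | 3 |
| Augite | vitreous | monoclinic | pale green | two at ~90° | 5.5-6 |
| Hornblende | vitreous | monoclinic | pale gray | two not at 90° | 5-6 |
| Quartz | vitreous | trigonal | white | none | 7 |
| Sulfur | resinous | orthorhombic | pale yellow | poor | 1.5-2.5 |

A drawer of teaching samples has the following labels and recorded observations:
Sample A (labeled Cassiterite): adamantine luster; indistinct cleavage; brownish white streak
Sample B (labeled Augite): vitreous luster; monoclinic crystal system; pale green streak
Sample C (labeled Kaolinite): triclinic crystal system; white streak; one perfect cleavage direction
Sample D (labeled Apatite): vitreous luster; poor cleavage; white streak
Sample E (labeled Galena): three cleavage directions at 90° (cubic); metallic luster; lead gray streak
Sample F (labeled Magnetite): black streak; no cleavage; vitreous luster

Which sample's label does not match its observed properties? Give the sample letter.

F

Sample A: every observation is compatible with the reference values for Cassiterite.
Sample B: every observation is compatible with the reference values for Augite.
Sample C: every observation is compatible with the reference values for Kaolinite.
Sample D: every observation is compatible with the reference values for Apatite.
Sample E: every observation is compatible with the reference values for Galena.
Sample F: Magnetite has metallic luster, but the record shows vitreous luster — this label is wrong.
Only sample F is inconsistent with its label.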